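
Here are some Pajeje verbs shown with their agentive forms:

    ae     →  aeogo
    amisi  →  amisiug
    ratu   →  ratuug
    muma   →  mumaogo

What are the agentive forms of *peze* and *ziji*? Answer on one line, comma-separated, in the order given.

The alternation tracks the last vowel of the stem — -ug when the last vowel of the stem is a high vowel (*amisi*, *ratu*); -ogo when the last vowel of the stem is a non-high vowel (*ae*, *muma*).
*peze* — last vowel /e/ (a non-high vowel) → -ogo → *pezeogo*.
*ziji* — last vowel /i/ (a high vowel) → -ug → *zijiug*.

pezeogo, zijiug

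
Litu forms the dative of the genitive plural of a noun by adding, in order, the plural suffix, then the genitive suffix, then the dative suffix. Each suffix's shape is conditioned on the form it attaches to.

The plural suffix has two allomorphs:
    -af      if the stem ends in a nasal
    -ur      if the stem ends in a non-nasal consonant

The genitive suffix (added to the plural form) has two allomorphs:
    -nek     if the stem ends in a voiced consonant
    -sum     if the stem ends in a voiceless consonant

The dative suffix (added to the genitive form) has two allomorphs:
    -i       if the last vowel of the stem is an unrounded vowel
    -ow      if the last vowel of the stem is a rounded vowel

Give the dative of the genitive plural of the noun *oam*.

oamafsumow

The final consonant of *oam* is /m/, which is a nasal, so the plural suffix is -af, giving *oamaf*.
The plural form *oamaf* — final consonant /f/ (voiceless) → -sum → *oamafsum*.
Since the last vowel of the genitive form *oamafsum* is /u/ (a rounded vowel), it takes -ow, giving *oamafsumow*.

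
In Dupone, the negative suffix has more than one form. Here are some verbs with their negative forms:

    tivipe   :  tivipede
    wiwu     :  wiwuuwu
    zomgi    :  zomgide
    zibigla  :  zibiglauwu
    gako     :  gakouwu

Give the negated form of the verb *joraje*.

jorajede

The alternation tracks the last vowel of the stem — -de when the last vowel of the stem is a front vowel (*tivipe*, *zomgi*); -uwu when the last vowel of the stem is a back vowel (*wiwu*, *zibigla*, *gako*).
Since the last vowel of *joraje* is /e/ (a front vowel), it takes -de, giving *jorajede*.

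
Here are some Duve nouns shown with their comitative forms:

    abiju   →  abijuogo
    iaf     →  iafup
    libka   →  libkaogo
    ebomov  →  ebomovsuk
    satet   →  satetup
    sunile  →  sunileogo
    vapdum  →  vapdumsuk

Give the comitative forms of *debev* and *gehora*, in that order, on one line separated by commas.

debevsuk, gehoraogo

The alternation tracks the final sound of the stem — -up when the stem ends in a voiceless consonant (*iaf*, *satet*); -suk when the stem ends in a voiced consonant (*ebomov*, *vapdum*); -ogo when the stem ends in a vowel (*abiju*, *libka*, *sunile*).
The final sound of *debev* is /v/, which is a voiced consonant, so the suffix is -suk, giving *debevsuk*.
*gehora*: final sound = /a/, a vowel → -ogo → *gehoraogo*.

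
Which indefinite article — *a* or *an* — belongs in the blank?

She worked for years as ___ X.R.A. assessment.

an

The indefinite article is chosen by the initial *sound* of the following word, not its spelling.
The initialism *X.R.A.* is read letter by letter; the first letter, X, is pronounced /ɛks/, which begins with a vowel sound.
So the article is *an*: She worked for years as an X.R.A. assessment.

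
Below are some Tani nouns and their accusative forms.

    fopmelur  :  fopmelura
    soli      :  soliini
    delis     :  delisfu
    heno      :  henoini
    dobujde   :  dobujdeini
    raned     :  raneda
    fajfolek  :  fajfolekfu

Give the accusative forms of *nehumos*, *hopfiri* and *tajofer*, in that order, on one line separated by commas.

nehumosfu, hopfiriini, tajofera

The pattern is voicing of the final sound: -fu when the stem ends in a voiceless consonant (*delis*, *fajfolek*); -a when the stem ends in a voiced consonant (*fopmelur*, *raned*); -ini when the stem ends in a vowel (*soli*, *heno*, *dobujde*).
The final sound of *nehumos* is /s/, which is a voiceless consonant, so the suffix is -fu, giving *nehumosfu*.
Since the final sound of *hopfiri* is /i/ (a vowel), it takes -ini, giving *hopfiriini*.
Since the final sound of *tajofer* is /r/ (a voiced consonant), it takes -a, giving *tajofera*.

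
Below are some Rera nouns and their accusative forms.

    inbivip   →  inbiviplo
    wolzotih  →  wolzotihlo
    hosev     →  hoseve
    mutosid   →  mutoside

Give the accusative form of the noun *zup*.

Looking at the final consonant of each stem: -lo when the stem ends in a voiceless consonant (*inbivip*, *wolzotih*); -e when the stem ends in a voiced consonant (*hosev*, *mutosid*).
*zup*: final consonant = /p/, voiceless → -lo → *zuplo*.

zuplo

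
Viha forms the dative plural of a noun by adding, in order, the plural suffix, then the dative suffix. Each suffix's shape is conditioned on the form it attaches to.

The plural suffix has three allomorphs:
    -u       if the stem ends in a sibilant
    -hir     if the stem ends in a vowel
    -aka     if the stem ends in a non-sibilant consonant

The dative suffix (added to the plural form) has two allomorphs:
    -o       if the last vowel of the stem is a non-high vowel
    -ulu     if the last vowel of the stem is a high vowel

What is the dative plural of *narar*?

The final sound of *narar* is /r/, which is a non-sibilant consonant, so the plural suffix is -aka, giving *nararaka*.
The plural form *nararaka* — last vowel /a/ (a non-high vowel) → -o → *nararakao*.

nararakao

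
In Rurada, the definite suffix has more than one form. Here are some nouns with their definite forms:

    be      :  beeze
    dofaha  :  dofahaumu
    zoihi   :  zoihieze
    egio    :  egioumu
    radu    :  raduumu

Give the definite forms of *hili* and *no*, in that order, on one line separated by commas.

hilieze, noumu

The alternation tracks the last vowel of the stem — -eze when the last vowel of the stem is a front vowel (*be*, *zoihi*); -umu when the last vowel of the stem is a back vowel (*dofaha*, *egio*, *radu*).
*hili* — last vowel /i/ (a front vowel) → -eze → *hilieze*.
The last vowel of *no* is /o/, which is a back vowel, so the suffix is -umu, giving *noumu*.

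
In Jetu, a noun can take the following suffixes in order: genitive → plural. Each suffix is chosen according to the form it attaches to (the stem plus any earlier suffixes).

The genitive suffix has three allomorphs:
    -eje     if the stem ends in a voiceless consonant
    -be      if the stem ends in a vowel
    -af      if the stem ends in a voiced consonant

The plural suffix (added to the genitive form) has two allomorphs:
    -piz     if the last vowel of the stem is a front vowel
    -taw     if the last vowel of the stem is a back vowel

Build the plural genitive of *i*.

The final sound of *i* is /i/, which is a vowel, so the genitive suffix is -be, giving *ibe*.
Since the last vowel of the genitive form *ibe* is /e/ (a front vowel), it takes -piz, giving *ibepiz*.

ibepiz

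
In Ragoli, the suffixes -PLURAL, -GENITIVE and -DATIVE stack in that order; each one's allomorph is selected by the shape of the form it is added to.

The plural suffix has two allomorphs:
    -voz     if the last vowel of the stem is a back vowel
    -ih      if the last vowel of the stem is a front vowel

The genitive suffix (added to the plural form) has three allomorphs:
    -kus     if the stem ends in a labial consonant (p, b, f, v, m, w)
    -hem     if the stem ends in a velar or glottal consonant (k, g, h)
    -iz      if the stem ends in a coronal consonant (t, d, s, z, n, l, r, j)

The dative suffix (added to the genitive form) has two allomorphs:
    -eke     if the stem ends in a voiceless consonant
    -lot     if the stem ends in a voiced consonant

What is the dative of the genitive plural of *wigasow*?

Since the last vowel of *wigasow* is /o/ (a back vowel), it takes -voz, giving *wigasowvoz*.
The plural form *wigasowvoz*: final consonant = /z/, coronal → -iz → *wigasowvoziz*.
Since the final consonant of the genitive form *wigasowvoziz* is /z/ (voiced), it takes -lot, giving *wigasowvozizlot*.

wigasowvozizlot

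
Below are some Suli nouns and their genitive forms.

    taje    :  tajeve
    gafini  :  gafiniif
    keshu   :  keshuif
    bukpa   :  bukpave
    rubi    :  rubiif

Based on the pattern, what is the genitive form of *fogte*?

fogteve

The alternation tracks the last vowel of the stem — -if when the last vowel of the stem is a high vowel (*gafini*, *keshu*, *rubi*); -ve when the last vowel of the stem is a non-high vowel (*taje*, *bukpa*).
*fogte*: last vowel = /e/, a non-high vowel → -ve → *fogteve*.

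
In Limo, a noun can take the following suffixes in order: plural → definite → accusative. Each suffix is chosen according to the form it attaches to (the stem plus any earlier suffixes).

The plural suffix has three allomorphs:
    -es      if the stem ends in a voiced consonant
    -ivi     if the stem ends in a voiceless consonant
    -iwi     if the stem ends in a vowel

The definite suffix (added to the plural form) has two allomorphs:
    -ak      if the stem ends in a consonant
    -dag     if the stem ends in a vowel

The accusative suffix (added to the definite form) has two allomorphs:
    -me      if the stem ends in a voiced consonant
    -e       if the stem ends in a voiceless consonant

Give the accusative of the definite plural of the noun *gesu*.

gesuiwidagme

*gesu*: final sound = /u/, a vowel → -iwi → *gesuiwi*.
The plural form *gesuiwi*: final sound = /i/, a vowel → -dag → *gesuiwidag*.
The definite form *gesuiwidag* — final consonant /g/ (voiced) → -me → *gesuiwidagme*.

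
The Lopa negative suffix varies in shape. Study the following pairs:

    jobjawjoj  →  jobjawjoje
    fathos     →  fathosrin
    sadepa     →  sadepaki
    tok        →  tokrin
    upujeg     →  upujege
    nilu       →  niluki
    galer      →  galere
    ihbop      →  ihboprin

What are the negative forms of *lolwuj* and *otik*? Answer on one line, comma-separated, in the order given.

The alternation tracks the final sound of the stem — -rin when the stem ends in a voiceless consonant (*fathos*, *tok*, *ihbop*); -e when the stem ends in a voiced consonant (*jobjawjoj*, *upujeg*, *galer*); -ki when the stem ends in a vowel (*sadepa*, *nilu*).
The final sound of *lolwuj* is /j/, which is a voiced consonant, so the suffix is -e, giving *lolwuje*.
Since the final sound of *otik* is /k/ (a voiceless consonant), it takes -rin, giving *otikrin*.

lolwuje, otikrin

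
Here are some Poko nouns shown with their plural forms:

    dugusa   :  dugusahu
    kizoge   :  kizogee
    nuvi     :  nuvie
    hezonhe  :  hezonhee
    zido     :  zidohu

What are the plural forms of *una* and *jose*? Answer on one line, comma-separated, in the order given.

unahu, josee

The suffix is conditioned by the last vowel: -e when the last vowel of the stem is a front vowel (*kizoge*, *nuvi*, *hezonhe*); -hu when the last vowel of the stem is a back vowel (*dugusa*, *zido*).
*una*: last vowel = /a/, a back vowel → -hu → *unahu*.
*jose*: last vowel = /e/, a front vowel → -e → *josee*.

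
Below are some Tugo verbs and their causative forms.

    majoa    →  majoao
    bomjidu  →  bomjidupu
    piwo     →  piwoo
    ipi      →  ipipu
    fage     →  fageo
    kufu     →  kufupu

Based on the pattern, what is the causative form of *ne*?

The pattern is height harmony: -pu when the last vowel of the stem is a high vowel (*bomjidu*, *ipi*, *kufu*); -o when the last vowel of the stem is a non-high vowel (*majoa*, *piwo*, *fage*).
*ne* — last vowel /e/ (a non-high vowel) → -o → *neo*.

neo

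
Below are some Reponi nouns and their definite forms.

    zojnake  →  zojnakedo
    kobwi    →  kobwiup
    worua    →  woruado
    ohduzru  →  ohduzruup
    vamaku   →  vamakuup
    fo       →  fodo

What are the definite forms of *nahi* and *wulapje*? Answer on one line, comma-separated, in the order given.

nahiup, wulapjedo

Looking at the last vowel of each stem: -up when the last vowel of the stem is a high vowel (*kobwi*, *ohduzru*, *vamaku*); -do when the last vowel of the stem is a non-high vowel (*zojnake*, *worua*, *fo*).
Since the last vowel of *nahi* is /i/ (a high vowel), it takes -up, giving *nahiup*.
The last vowel of *wulapje* is /e/, which is a non-high vowel, so the suffix is -do, giving *wulapjedo*.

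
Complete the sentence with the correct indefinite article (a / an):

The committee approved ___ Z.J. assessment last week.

a

The indefinite article is chosen by the initial *sound* of the following word, not its spelling.
The initialism *Z.J.* is read letter by letter; the first letter, Z, is pronounced /ziː/, which begins with a consonant sound.
So the article is *a*: The committee approved a Z.J. assessment last week.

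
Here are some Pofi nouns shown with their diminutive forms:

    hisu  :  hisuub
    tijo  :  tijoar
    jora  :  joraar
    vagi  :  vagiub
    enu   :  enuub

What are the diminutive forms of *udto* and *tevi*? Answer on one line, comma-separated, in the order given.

udtoar, teviub

The pattern is height harmony: -ub when the last vowel of the stem is a high vowel (*hisu*, *vagi*, *enu*); -ar when the last vowel of the stem is a non-high vowel (*tijo*, *jora*).
*udto* — last vowel /o/ (a non-high vowel) → -ar → *udtoar*.
*tevi*: last vowel = /i/, a high vowel → -ub → *teviub*.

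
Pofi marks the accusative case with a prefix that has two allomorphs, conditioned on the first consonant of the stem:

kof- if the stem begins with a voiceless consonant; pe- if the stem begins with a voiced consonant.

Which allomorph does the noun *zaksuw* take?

pe-

*zaksuw*: first consonant = /z/, voiced → pe-.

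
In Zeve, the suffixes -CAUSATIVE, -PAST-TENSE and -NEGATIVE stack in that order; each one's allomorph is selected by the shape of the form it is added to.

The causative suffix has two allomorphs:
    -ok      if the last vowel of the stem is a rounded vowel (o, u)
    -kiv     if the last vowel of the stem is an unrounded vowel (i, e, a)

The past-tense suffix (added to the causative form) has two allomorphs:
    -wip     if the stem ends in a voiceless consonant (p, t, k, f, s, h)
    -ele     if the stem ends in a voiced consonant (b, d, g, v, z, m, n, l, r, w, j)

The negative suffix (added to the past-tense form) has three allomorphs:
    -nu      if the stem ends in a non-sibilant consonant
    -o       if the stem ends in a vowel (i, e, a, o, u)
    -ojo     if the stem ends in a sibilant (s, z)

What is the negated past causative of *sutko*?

sutkookwipnu

Since the last vowel of *sutko* is /o/ (a rounded vowel), it takes -ok, giving *sutkook*.
The causative form *sutkook*: final consonant = /k/, voiceless → -wip → *sutkookwip*.
Since the final sound of the past-tense form *sutkookwip* is /p/ (a non-sibilant consonant), it takes -nu, giving *sutkookwipnu*.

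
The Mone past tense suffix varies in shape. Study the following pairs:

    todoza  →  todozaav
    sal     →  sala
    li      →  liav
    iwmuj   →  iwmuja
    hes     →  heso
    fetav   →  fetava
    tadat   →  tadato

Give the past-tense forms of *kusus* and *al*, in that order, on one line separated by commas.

The alternation tracks the final sound of the stem — -o when the stem ends in a voiceless consonant (*hes*, *tadat*); -a when the stem ends in a voiced consonant (*sal*, *iwmuj*, *fetav*); -av when the stem ends in a vowel (*todoza*, *li*).
Since the final sound of *kusus* is /s/ (a voiceless consonant), it takes -o, giving *kususo*.
Since the final sound of *al* is /l/ (a voiced consonant), it takes -a, giving *ala*.

kususo, ala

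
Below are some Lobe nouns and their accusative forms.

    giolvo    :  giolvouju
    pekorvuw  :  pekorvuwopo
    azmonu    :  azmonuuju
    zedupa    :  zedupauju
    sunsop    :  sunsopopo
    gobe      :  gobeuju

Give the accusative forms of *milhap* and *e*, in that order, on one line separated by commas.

The alternation tracks the final sound of the stem — -opo when the stem ends in a consonant (*pekorvuw*, *sunsop*); -uju when the stem ends in a vowel (*giolvo*, *azmonu*, *zedupa*, *gobe*).
Since the final sound of *milhap* is /p/ (a consonant), it takes -opo, giving *milhapopo*.
*e*: final sound = /e/, a vowel → -uju → *euju*.

milhapopo, euju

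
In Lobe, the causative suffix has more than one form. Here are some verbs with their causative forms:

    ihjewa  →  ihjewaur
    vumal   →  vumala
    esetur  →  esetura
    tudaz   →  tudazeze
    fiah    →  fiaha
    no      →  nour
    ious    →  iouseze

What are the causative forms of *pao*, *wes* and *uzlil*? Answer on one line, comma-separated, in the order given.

The alternation tracks the final sound of the stem — -eze when the stem ends in a sibilant (*tudaz*, *ious*); -a when the stem ends in a non-sibilant consonant (*vumal*, *esetur*, *fiah*); -ur when the stem ends in a vowel (*ihjewa*, *no*).
The final sound of *pao* is /o/, which is a vowel, so the suffix is -ur, giving *paour*.
The final sound of *wes* is /s/, which is a sibilant, so the suffix is -eze, giving *weseze*.
*uzlil* — final sound /l/ (a non-sibilant consonant) → -a → *uzlila*.

paour, weseze, uzlila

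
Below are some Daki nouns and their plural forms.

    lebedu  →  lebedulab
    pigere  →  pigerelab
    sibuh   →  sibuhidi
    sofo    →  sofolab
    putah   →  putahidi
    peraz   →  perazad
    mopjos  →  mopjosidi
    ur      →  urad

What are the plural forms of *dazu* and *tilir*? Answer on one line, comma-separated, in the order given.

The pattern is voicing of the final sound: -idi when the stem ends in a voiceless consonant (*sibuh*, *putah*, *mopjos*); -ad when the stem ends in a voiced consonant (*peraz*, *ur*); -lab when the stem ends in a vowel (*lebedu*, *pigere*, *sofo*).
*dazu* — final sound /u/ (a vowel) → -lab → *dazulab*.
*tilir* — final sound /r/ (a voiced consonant) → -ad → *tilirad*.

dazulab, tilirad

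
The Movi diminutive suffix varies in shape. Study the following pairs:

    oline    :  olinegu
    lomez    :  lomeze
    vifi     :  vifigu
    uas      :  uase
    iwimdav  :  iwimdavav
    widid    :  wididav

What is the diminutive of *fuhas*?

Looking at the final sound of each stem: -e when the stem ends in a sibilant (*lomez*, *uas*); -av when the stem ends in a non-sibilant consonant (*iwimdav*, *widid*); -gu when the stem ends in a vowel (*oline*, *vifi*).
Since the final sound of *fuhas* is /s/ (a sibilant), it takes -e, giving *fuhase*.

fuhase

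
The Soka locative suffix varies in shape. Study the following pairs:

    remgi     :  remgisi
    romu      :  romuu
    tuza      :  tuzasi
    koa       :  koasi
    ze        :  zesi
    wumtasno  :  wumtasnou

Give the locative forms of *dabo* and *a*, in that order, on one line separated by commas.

dabou, asi

The suffix is conditioned by the last vowel: -u when the last vowel of the stem is a rounded vowel (*romu*, *wumtasno*); -si when the last vowel of the stem is an unrounded vowel (*remgi*, *tuza*, *koa*, *ze*).
*dabo* — last vowel /o/ (a rounded vowel) → -u → *dabou*.
The last vowel of *a* is /a/, which is an unrounded vowel, so the suffix is -si, giving *asi*.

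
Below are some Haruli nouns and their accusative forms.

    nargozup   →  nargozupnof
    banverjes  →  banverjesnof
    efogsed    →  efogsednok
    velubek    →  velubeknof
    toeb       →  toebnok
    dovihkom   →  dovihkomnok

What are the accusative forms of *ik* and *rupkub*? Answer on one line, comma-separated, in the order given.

iknof, rupkubnok

Looking at the final consonant of each stem: -nof when the stem ends in a voiceless consonant (*nargozup*, *banverjes*, *velubek*); -nok when the stem ends in a voiced consonant (*efogsed*, *toeb*, *dovihkom*).
*ik*: final consonant = /k/, voiceless → -nof → *iknof*.
The final consonant of *rupkub* is /b/, which is voiced, so the suffix is -nok, giving *rupkubnok*.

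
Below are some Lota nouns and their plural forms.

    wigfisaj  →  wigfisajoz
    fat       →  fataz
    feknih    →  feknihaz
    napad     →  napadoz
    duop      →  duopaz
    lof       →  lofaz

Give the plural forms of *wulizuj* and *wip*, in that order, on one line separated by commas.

The pattern is voicing of the final consonant: -az when the stem ends in a voiceless consonant (*fat*, *feknih*, *duop*, *lof*); -oz when the stem ends in a voiced consonant (*wigfisaj*, *napad*).
Since the final consonant of *wulizuj* is /j/ (voiced), it takes -oz, giving *wulizujoz*.
*wip* — final consonant /p/ (voiceless) → -az → *wipaz*.

wulizujoz, wipaz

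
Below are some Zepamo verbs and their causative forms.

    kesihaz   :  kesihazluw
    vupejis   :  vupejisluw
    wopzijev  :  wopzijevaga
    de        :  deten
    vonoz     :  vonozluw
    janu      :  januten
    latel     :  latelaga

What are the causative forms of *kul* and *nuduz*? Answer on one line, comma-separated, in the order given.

kulaga, nuduzluw

Looking at the final sound of each stem: -luw when the stem ends in a sibilant (*kesihaz*, *vupejis*, *vonoz*); -aga when the stem ends in a non-sibilant consonant (*wopzijev*, *latel*); -ten when the stem ends in a vowel (*de*, *janu*).
*kul* — final sound /l/ (a non-sibilant consonant) → -aga → *kulaga*.
*nuduz* — final sound /z/ (a sibilant) → -luw → *nuduzluw*.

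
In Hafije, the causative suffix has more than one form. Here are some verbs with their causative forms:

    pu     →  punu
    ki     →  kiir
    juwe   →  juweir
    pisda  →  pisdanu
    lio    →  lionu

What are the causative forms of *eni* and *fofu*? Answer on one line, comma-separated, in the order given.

eniir, fofunu

The alternation tracks the last vowel of the stem — -ir when the last vowel of the stem is a front vowel (*ki*, *juwe*); -nu when the last vowel of the stem is a back vowel (*pu*, *pisda*, *lio*).
The last vowel of *eni* is /i/, which is a front vowel, so the suffix is -ir, giving *eniir*.
*fofu*: last vowel = /u/, a back vowel → -nu → *fofunu*.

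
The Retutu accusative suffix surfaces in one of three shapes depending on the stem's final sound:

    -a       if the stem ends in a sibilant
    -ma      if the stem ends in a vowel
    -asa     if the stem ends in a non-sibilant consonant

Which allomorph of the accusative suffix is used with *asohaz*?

-a

The final sound of *asohaz* is /z/, which is a sibilant, so the suffix is -a.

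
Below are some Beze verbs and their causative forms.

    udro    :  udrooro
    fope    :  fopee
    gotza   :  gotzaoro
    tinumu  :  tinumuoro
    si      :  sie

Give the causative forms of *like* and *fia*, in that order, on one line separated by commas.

The suffix is conditioned by the last vowel: -e when the last vowel of the stem is a front vowel (*fope*, *si*); -oro when the last vowel of the stem is a back vowel (*udro*, *gotza*, *tinumu*).
Since the last vowel of *like* is /e/ (a front vowel), it takes -e, giving *likee*.
The last vowel of *fia* is /a/, which is a back vowel, so the suffix is -oro, giving *fiaoro*.

likee, fiaoro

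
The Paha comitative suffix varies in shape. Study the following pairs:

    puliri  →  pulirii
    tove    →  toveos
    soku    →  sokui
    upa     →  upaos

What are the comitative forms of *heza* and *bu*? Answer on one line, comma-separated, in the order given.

hezaos, bui

The suffix is conditioned by the last vowel: -i when the last vowel of the stem is a high vowel (*puliri*, *soku*); -os when the last vowel of the stem is a non-high vowel (*tove*, *upa*).
*heza*: last vowel = /a/, a non-high vowel → -os → *hezaos*.
Since the last vowel of *bu* is /u/ (a high vowel), it takes -i, giving *bui*.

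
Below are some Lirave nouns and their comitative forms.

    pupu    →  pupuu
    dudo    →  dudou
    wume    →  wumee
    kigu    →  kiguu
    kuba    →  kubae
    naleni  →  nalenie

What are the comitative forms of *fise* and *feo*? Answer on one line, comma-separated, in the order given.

The suffix is conditioned by the last vowel: -u when the last vowel of the stem is a rounded vowel (*pupu*, *dudo*, *kigu*); -e when the last vowel of the stem is an unrounded vowel (*wume*, *kuba*, *naleni*).
*fise* — last vowel /e/ (an unrounded vowel) → -e → *fisee*.
The last vowel of *feo* is /o/, which is a rounded vowel, so the suffix is -u, giving *feou*.

fisee, feou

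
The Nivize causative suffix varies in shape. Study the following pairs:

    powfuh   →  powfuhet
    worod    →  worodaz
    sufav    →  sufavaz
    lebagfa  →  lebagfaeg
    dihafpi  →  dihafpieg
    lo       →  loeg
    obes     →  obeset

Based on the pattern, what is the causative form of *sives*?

The pattern is voicing of the final sound: -et when the stem ends in a voiceless consonant (*powfuh*, *obes*); -az when the stem ends in a voiced consonant (*worod*, *sufav*); -eg when the stem ends in a vowel (*lebagfa*, *dihafpi*, *lo*).
*sives*: final sound = /s/, a voiceless consonant → -et → *siveset*.

siveset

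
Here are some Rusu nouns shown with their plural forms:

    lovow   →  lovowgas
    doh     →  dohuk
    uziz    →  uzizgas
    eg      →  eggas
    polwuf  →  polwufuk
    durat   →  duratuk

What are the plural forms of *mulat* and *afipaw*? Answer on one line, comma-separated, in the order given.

mulatuk, afipawgas

The alternation tracks the final consonant of the stem — -uk when the stem ends in a voiceless consonant (*doh*, *polwuf*, *durat*); -gas when the stem ends in a voiced consonant (*lovow*, *uziz*, *eg*).
*mulat* — final consonant /t/ (voiceless) → -uk → *mulatuk*.
*afipaw* — final consonant /w/ (voiced) → -gas → *afipawgas*.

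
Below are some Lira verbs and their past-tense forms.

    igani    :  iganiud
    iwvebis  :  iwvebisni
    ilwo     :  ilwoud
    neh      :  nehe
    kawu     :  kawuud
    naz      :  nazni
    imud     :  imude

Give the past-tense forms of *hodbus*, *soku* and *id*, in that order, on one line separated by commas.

hodbusni, sokuud, ide

Looking at the final sound of each stem: -ni when the stem ends in a sibilant (*iwvebis*, *naz*); -e when the stem ends in a non-sibilant consonant (*neh*, *imud*); -ud when the stem ends in a vowel (*igani*, *ilwo*, *kawu*).
*hodbus*: final sound = /s/, a sibilant → -ni → *hodbusni*.
*soku*: final sound = /u/, a vowel → -ud → *sokuud*.
Since the final sound of *id* is /d/ (a non-sibilant consonant), it takes -e, giving *ide*.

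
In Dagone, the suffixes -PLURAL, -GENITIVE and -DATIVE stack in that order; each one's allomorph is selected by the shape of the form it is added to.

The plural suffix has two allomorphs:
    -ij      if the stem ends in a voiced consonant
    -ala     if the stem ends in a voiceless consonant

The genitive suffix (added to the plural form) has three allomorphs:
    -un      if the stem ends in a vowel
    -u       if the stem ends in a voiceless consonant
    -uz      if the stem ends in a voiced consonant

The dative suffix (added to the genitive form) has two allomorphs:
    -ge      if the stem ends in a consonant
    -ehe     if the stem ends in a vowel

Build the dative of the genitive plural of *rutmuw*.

*rutmuw* — final consonant /w/ (voiced) → -ij → *rutmuwij*.
The plural form *rutmuwij*: final sound = /j/, a voiced consonant → -uz → *rutmuwijuz*.
The final sound of the genitive form *rutmuwijuz* is /z/, which is a consonant, so the dative suffix is -ge, giving *rutmuwijuzge*.

rutmuwijuzge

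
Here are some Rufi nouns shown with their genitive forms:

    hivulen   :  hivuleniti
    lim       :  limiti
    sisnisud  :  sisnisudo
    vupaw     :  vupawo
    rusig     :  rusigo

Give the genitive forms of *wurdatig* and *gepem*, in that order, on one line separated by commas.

The pattern is nasality of the final consonant: -iti when the stem ends in a nasal (*hivulen*, *lim*); -o when the stem ends in a non-nasal consonant (*sisnisud*, *vupaw*, *rusig*).
Since the final consonant of *wurdatig* is /g/ (non-nasal), it takes -o, giving *wurdatigo*.
*gepem* — final consonant /m/ (a nasal) → -iti → *gepemiti*.

wurdatigo, gepemiti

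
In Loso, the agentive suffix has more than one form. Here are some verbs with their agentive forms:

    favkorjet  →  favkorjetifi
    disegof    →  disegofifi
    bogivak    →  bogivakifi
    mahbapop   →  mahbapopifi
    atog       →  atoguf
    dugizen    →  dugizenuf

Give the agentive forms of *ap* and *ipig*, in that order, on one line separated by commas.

apifi, ipiguf

The suffix is conditioned by the final consonant: -ifi when the stem ends in a voiceless consonant (*favkorjet*, *disegof*, *bogivak*, *mahbapop*); -uf when the stem ends in a voiced consonant (*atog*, *dugizen*).
*ap*: final consonant = /p/, voiceless → -ifi → *apifi*.
*ipig* — final consonant /g/ (voiced) → -uf → *ipiguf*.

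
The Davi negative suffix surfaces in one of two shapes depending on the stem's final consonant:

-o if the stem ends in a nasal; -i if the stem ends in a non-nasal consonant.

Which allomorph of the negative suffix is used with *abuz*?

-i

*abuz* — final consonant /z/ (non-nasal) → -i.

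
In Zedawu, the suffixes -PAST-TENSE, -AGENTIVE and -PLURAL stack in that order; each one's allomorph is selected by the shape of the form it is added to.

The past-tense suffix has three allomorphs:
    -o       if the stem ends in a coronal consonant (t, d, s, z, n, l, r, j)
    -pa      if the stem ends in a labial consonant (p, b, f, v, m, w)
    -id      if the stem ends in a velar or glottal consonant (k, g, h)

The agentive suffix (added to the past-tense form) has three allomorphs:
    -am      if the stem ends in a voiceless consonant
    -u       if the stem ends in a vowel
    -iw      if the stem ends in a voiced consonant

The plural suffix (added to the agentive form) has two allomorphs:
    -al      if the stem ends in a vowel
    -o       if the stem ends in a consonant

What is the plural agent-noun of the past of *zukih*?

zukihidiwo

*zukih*: final consonant = /h/, velar/glottal → -id → *zukihid*.
The past-tense form *zukihid*: final sound = /d/, a voiced consonant → -iw → *zukihidiw*.
The agentive form *zukihidiw* — final sound /w/ (a consonant) → -o → *zukihidiwo*.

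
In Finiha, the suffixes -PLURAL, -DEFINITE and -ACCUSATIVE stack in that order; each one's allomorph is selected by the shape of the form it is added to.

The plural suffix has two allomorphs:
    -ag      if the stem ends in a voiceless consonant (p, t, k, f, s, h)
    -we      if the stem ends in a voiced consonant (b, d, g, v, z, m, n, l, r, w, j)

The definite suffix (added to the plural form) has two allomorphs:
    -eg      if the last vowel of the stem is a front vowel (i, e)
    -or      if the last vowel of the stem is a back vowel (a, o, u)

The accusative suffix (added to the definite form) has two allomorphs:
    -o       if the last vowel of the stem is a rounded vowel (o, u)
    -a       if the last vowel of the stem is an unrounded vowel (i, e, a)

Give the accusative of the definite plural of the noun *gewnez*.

*gewnez*: final consonant = /z/, voiced → -we → *gewnezwe*.
The last vowel of the plural form *gewnezwe* is /e/, which is a front vowel, so the definite suffix is -eg, giving *gewnezweeg*.
The definite form *gewnezweeg* — last vowel /e/ (an unrounded vowel) → -a → *gewnezweega*.

gewnezweega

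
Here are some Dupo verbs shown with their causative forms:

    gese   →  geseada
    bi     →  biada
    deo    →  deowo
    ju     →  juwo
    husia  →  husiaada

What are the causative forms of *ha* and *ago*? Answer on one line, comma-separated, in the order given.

The suffix is conditioned by the last vowel: -wo when the last vowel of the stem is a rounded vowel (*deo*, *ju*); -ada when the last vowel of the stem is an unrounded vowel (*gese*, *bi*, *husia*).
Since the last vowel of *ha* is /a/ (an unrounded vowel), it takes -ada, giving *haada*.
*ago* — last vowel /o/ (a rounded vowel) → -wo → *agowo*.

haada, agowo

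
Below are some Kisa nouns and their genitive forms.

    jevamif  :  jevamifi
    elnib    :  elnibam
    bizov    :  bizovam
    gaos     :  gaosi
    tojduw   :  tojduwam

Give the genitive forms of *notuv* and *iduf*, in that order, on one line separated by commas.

notuvam, idufi

The alternation tracks the final consonant of the stem — -i when the stem ends in a voiceless consonant (*jevamif*, *gaos*); -am when the stem ends in a voiced consonant (*elnib*, *bizov*, *tojduw*).
*notuv* — final consonant /v/ (voiced) → -am → *notuvam*.
The final consonant of *iduf* is /f/, which is voiceless, so the suffix is -i, giving *idufi*.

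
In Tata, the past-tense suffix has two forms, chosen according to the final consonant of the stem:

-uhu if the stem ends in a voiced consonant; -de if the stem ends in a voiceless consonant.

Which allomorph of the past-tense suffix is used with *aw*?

The final consonant of *aw* is /w/, which is voiced, so the suffix is -uhu.

-uhu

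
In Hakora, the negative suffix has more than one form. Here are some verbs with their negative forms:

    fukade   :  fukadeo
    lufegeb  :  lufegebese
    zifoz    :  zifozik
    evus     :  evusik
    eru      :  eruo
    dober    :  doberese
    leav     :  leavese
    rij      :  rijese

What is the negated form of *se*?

The pattern is sibilance of the final sound: -ik when the stem ends in a sibilant (*zifoz*, *evus*); -ese when the stem ends in a non-sibilant consonant (*lufegeb*, *dober*, *leav*, *rij*); -o when the stem ends in a vowel (*fukade*, *eru*).
*se* — final sound /e/ (a vowel) → -o → *seo*.

seo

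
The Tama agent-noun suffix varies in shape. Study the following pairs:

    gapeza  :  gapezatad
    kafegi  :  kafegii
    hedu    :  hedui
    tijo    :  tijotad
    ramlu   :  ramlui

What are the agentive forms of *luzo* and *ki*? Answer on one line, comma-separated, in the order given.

luzotad, kii

The pattern is height harmony: -i when the last vowel of the stem is a high vowel (*kafegi*, *hedu*, *ramlu*); -tad when the last vowel of the stem is a non-high vowel (*gapeza*, *tijo*).
The last vowel of *luzo* is /o/, which is a non-high vowel, so the suffix is -tad, giving *luzotad*.
Since the last vowel of *ki* is /i/ (a high vowel), it takes -i, giving *kii*.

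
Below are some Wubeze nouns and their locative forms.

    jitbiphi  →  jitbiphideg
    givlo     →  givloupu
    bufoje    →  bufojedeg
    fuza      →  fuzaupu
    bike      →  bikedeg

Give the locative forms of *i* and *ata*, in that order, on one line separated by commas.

Looking at the last vowel of each stem: -deg when the last vowel of the stem is a front vowel (*jitbiphi*, *bufoje*, *bike*); -upu when the last vowel of the stem is a back vowel (*givlo*, *fuza*).
Since the last vowel of *i* is /i/ (a front vowel), it takes -deg, giving *ideg*.
Since the last vowel of *ata* is /a/ (a back vowel), it takes -upu, giving *ataupu*.

ideg, ataupu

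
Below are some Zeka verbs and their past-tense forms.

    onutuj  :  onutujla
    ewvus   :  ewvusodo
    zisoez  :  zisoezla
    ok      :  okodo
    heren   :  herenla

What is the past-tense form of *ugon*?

ugonla

Looking at the final consonant of each stem: -odo when the stem ends in a voiceless consonant (*ewvus*, *ok*); -la when the stem ends in a voiced consonant (*onutuj*, *zisoez*, *heren*).
*ugon* — final consonant /n/ (voiced) → -la → *ugonla*.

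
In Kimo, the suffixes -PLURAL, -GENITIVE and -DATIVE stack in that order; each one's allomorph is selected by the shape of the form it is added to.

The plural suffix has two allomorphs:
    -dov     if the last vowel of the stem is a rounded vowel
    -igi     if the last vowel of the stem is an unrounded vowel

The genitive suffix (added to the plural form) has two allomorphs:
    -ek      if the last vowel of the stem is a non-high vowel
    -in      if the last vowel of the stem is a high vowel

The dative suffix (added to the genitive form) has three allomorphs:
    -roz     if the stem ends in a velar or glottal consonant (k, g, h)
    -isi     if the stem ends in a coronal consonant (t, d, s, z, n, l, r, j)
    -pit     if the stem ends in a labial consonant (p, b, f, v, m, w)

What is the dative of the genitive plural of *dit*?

ditigiinisi

Since the last vowel of *dit* is /i/ (an unrounded vowel), it takes -igi, giving *ditigi*.
The last vowel of the plural form *ditigi* is /i/, which is a high vowel, so the genitive suffix is -in, giving *ditigiin*.
The genitive form *ditigiin* — final consonant /n/ (coronal) → -isi → *ditigiinisi*.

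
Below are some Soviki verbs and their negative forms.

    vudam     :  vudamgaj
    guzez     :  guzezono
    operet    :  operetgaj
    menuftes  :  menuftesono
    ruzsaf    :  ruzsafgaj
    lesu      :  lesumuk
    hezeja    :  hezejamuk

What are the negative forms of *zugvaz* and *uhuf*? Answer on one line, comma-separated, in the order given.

The suffix is conditioned by the final sound: -ono when the stem ends in a sibilant (*guzez*, *menuftes*); -gaj when the stem ends in a non-sibilant consonant (*vudam*, *operet*, *ruzsaf*); -muk when the stem ends in a vowel (*lesu*, *hezeja*).
Since the final sound of *zugvaz* is /z/ (a sibilant), it takes -ono, giving *zugvazono*.
*uhuf* — final sound /f/ (a non-sibilant consonant) → -gaj → *uhufgaj*.

zugvazono, uhufgaj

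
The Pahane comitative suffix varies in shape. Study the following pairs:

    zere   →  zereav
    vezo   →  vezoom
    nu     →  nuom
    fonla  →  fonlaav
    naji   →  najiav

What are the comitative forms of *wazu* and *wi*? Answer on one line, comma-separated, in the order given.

Looking at the last vowel of each stem: -om when the last vowel of the stem is a rounded vowel (*vezo*, *nu*); -av when the last vowel of the stem is an unrounded vowel (*zere*, *fonla*, *naji*).
Since the last vowel of *wazu* is /u/ (a rounded vowel), it takes -om, giving *wazuom*.
*wi* — last vowel /i/ (an unrounded vowel) → -av → *wiav*.

wazuom, wiav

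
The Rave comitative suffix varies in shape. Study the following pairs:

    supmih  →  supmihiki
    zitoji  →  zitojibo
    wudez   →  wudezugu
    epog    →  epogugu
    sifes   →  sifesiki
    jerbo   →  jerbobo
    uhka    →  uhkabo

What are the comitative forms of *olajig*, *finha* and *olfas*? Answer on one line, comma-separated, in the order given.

The alternation tracks the final sound of the stem — -iki when the stem ends in a voiceless consonant (*supmih*, *sifes*); -ugu when the stem ends in a voiced consonant (*wudez*, *epog*); -bo when the stem ends in a vowel (*zitoji*, *jerbo*, *uhka*).
*olajig* — final sound /g/ (a voiced consonant) → -ugu → *olajigugu*.
The final sound of *finha* is /a/, which is a vowel, so the suffix is -bo, giving *finhabo*.
*olfas* — final sound /s/ (a voiceless consonant) → -iki → *olfasiki*.

olajigugu, finhabo, olfasiki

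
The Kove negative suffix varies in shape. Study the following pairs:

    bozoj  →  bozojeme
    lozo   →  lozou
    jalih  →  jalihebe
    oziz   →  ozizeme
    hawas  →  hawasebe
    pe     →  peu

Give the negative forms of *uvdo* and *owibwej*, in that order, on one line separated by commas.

Looking at the final sound of each stem: -ebe when the stem ends in a voiceless consonant (*jalih*, *hawas*); -eme when the stem ends in a voiced consonant (*bozoj*, *oziz*); -u when the stem ends in a vowel (*lozo*, *pe*).
The final sound of *uvdo* is /o/, which is a vowel, so the suffix is -u, giving *uvdou*.
*owibwej* — final sound /j/ (a voiced consonant) → -eme → *owibwejeme*.

uvdou, owibwejeme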